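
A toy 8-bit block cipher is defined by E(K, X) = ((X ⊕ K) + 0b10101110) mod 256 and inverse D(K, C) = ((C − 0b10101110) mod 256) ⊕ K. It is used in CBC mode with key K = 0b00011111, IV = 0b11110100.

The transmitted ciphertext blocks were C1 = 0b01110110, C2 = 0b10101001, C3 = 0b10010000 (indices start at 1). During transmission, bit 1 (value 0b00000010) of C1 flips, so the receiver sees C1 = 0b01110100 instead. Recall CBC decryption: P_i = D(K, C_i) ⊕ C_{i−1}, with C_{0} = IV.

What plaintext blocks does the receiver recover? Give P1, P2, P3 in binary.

Only C1 changed, to 0b01110100. In CBC, a change in C_i garbles P_i and flips the same bit in P_{i+1}. Decrypting the received ciphertext:
P1: D(K, 0b01110100) = 0b11011001; 0b11011001 ⊕ 0b11110100 = 0b00101101.
P2: D(K, 0b10101001) = 0b11100100; 0b11100100 ⊕ 0b01110100 = 0b10010000.
P3: D(K, 0b10010000) = 0b11111101; 0b11111101 ⊕ 0b10101001 = 0b01010100.
Blocks that differ from the original plaintext: P1, P2.

P1 = 0b00101101, P2 = 0b10010000, P3 = 0b01010100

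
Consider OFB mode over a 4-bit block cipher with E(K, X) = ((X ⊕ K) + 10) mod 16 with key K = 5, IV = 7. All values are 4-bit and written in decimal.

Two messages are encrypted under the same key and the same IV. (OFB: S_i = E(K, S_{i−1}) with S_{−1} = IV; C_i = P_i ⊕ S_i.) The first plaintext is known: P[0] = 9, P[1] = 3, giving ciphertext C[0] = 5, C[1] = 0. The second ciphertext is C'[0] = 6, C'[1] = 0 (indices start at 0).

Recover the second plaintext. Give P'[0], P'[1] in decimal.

P'[0] = 10, P'[1] = 3

In OFB with a reused IV, both messages share the same keystream S_i, so C_i ⊕ C'_i = P_i ⊕ P'_i and thus P'_i = P_i ⊕ C_i ⊕ C'_i.
P'[0]: 9 ⊕ 5 ⊕ 6 = 10.
P'[1]: 3 ⊕ 0 ⊕ 0 = 3.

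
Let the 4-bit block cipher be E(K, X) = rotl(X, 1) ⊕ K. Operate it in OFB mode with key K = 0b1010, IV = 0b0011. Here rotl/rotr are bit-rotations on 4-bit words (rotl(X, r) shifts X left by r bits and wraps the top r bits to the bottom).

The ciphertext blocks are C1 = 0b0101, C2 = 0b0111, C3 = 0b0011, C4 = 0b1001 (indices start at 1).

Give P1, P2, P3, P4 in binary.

OFB decryption: S_i = E(K, S_{i−1}) with S_{0} = IV; P_i = C_i ⊕ S_i.
P1: S = E(K, 0b0011) = 0b1100; 0b0101 ⊕ 0b1100 = 0b1001.
P2: S = E(K, 0b1100) = 0b0011; 0b0111 ⊕ 0b0011 = 0b0100.
P3: S = E(K, 0b0011) = 0b1100; 0b0011 ⊕ 0b1100 = 0b1111.
P4: S = E(K, 0b1100) = 0b0011; 0b1001 ⊕ 0b0011 = 0b1010.

P1 = 0b1001, P2 = 0b0100, P3 = 0b1111, P4 = 0b1010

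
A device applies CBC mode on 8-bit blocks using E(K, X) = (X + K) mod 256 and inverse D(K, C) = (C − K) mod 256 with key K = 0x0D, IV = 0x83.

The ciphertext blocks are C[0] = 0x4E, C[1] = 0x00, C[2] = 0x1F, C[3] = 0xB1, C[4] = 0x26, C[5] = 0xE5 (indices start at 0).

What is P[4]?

P[4] = 0xA8

CBC decryption: P_i = D(K, C_i) ⊕ C_{i−1}, with C_{−1} = IV.
P[4]: D(K, 0x26) = 0x19; 0x19 ⊕ 0xB1 = 0xA8.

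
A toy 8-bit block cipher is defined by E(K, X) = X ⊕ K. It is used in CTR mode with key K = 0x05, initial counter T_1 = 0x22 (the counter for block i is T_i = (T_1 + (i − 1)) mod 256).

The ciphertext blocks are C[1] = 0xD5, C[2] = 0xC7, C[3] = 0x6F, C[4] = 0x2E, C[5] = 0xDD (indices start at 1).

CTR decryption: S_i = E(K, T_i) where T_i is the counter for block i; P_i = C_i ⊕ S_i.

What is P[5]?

P[5] = 0xFE

P[5]: T = 0x26, S = E(K, T) = 0x23; 0xDD ⊕ 0x23 = 0xFE.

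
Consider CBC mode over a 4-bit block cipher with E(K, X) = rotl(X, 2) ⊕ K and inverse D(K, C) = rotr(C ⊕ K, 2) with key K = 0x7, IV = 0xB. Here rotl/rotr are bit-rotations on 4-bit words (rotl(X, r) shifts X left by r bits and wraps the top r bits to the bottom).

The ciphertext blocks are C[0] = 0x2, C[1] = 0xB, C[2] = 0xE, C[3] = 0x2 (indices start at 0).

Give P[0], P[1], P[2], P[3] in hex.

P[0] = 0xE, P[1] = 0x1, P[2] = 0xD, P[3] = 0xB

CBC decryption: P_i = D(K, C_i) ⊕ C_{i−1}, with C_{−1} = IV.
P[0]: D(K, 0x2) = 0x5; 0x5 ⊕ 0xB = 0xE.
P[1]: D(K, 0xB) = 0x3; 0x3 ⊕ 0x2 = 0x1.
P[2]: D(K, 0xE) = 0x6; 0x6 ⊕ 0xB = 0xD.
P[3]: D(K, 0x2) = 0x5; 0x5 ⊕ 0xE = 0xB.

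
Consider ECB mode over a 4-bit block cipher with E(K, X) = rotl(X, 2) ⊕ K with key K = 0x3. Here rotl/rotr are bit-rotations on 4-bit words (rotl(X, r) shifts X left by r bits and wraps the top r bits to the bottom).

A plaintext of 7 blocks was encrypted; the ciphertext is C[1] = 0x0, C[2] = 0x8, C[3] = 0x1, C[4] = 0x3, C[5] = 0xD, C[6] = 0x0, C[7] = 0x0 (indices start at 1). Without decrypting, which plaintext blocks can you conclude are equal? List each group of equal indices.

ECB encrypts each block independently with the same key, so equal ciphertext blocks imply equal plaintext blocks.
C[1] = C[6] = C[7] = 0x0, so P[1] = P[6] = P[7].

P[1] = P[6] = P[7]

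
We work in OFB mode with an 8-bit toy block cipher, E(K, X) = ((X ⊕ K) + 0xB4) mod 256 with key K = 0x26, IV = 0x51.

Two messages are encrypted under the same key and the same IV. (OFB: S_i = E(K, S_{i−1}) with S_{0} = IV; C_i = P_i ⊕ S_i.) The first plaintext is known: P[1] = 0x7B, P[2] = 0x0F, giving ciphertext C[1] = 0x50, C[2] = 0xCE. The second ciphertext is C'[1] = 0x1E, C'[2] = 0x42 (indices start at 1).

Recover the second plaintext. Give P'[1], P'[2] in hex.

P'[1] = 0x35, P'[2] = 0x83

In OFB with a reused IV, both messages share the same keystream S_i, so C_i ⊕ C'_i = P_i ⊕ P'_i and thus P'_i = P_i ⊕ C_i ⊕ C'_i.
P'[1]: 0x7B ⊕ 0x50 ⊕ 0x1E = 0x35.
P'[2]: 0x0F ⊕ 0xCE ⊕ 0x42 = 0x83.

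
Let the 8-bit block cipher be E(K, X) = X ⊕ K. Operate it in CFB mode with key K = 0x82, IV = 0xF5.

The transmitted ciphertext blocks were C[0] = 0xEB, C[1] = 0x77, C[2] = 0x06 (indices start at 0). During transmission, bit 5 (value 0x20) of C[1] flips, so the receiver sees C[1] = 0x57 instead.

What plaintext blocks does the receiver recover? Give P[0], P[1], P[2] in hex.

CFB decryption: P_i = C_i ⊕ E(K, C_{i−1}), with C_{−1} = IV.
Only C[1] changed, to 0x57. In CFB, a change in C_i flips the same bit in P_i and garbles P_{i+1}. Decrypting the received ciphertext:
P[0]: E(K, 0xF5) = 0x77; 0xEB ⊕ 0x77 = 0x9C.
P[1]: E(K, 0xEB) = 0x69; 0x57 ⊕ 0x69 = 0x3E.
P[2]: E(K, 0x57) = 0xD5; 0x06 ⊕ 0xD5 = 0xD3.
Blocks that differ from the original plaintext: P[1], P[2].

P[0] = 0x9C, P[1] = 0x3E, P[2] = 0xD3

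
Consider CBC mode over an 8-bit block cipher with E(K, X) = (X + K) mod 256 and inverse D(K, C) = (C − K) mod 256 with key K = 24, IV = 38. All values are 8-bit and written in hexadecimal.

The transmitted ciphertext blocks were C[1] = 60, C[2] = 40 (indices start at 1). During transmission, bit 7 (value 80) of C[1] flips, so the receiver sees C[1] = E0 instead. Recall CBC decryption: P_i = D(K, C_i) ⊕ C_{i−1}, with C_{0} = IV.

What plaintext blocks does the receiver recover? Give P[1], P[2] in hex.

Only C[1] changed, to E0. In CBC, a change in C_i garbles P_i and flips the same bit in P_{i+1}. Decrypting the received ciphertext:
P[1]: D(K, E0) = BC; BC ⊕ 38 = 84.
P[2]: D(K, 40) = 1C; 1C ⊕ E0 = FC.
Blocks that differ from the original plaintext: P[1], P[2].

P[1] = 84, P[2] = FC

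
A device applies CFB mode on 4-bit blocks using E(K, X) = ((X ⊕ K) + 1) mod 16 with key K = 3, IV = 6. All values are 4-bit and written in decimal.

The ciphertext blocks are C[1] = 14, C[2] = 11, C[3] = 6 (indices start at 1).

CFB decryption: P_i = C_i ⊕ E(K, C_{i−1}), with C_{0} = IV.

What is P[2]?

P[2] = 5

P[2]: E(K, 14) = 14; 11 ⊕ 14 = 5.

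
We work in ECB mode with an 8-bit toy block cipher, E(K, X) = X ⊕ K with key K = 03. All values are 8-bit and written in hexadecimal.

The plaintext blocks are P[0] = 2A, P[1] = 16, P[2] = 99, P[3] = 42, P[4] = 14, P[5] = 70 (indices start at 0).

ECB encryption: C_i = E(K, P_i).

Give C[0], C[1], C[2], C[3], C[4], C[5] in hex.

C[0]: E(K, 2A) = 29.
C[1]: E(K, 16) = 15.
C[2]: E(K, 99) = 9A.
C[3]: E(K, 42) = 41.
C[4]: E(K, 14) = 17.
C[5]: E(K, 70) = 73.

C[0] = 29, C[1] = 15, C[2] = 9A, C[3] = 41, C[4] = 17, C[5] = 73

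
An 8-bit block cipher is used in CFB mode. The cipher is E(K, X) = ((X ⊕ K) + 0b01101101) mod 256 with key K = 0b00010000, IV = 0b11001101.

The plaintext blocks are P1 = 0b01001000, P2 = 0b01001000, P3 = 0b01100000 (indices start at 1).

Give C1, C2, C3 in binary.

C1 = 0b00000010, C2 = 0b00110111, C3 = 0b11110100

CFB encryption: C_i = P_i ⊕ E(K, C_{i−1}), with C_{0} = IV.
C1: E(K, 0b11001101) = 0b01001010; 0b01001000 ⊕ 0b01001010 = 0b00000010.
C2: E(K, 0b00000010) = 0b01111111; 0b01001000 ⊕ 0b01111111 = 0b00110111.
C3: E(K, 0b00110111) = 0b10010100; 0b01100000 ⊕ 0b10010100 = 0b11110100.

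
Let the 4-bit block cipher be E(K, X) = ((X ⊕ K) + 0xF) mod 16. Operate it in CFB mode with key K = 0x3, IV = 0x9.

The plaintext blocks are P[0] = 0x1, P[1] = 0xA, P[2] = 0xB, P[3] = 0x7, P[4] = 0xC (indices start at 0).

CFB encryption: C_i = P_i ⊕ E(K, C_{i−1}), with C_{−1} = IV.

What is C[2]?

C[0]: E(K, 0x9) = 0x9; 0x1 ⊕ 0x9 = 0x8.
C[1]: E(K, 0x8) = 0xA; 0xA ⊕ 0xA = 0x0.
C[2]: E(K, 0x0) = 0x2; 0xB ⊕ 0x2 = 0x9.

C[2] = 0x9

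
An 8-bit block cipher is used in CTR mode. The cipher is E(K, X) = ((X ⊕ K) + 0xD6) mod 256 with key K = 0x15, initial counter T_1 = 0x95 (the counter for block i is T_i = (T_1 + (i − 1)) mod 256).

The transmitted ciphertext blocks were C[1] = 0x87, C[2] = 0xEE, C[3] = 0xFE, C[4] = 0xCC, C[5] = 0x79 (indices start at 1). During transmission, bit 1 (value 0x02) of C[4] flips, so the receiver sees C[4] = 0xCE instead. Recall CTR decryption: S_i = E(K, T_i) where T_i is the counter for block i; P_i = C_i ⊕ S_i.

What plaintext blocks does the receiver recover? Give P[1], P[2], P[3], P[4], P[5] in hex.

Only C[4] changed, to 0xCE. In CTR, a change in C_i flips the same bit in P_i only; the keystream is unaffected. Decrypting the received ciphertext:
P[1]: T = 0x95, S = E(K, T) = 0x56; 0x87 ⊕ 0x56 = 0xD1.
P[2]: T = 0x96, S = E(K, T) = 0x59; 0xEE ⊕ 0x59 = 0xB7.
P[3]: T = 0x97, S = E(K, T) = 0x58; 0xFE ⊕ 0x58 = 0xA6.
P[4]: T = 0x98, S = E(K, T) = 0x63; 0xCE ⊕ 0x63 = 0xAD.
P[5]: T = 0x99, S = E(K, T) = 0x62; 0x79 ⊕ 0x62 = 0x1B.
Blocks that differ from the original plaintext: P[4].

P[1] = 0xD1, P[2] = 0xB7, P[3] = 0xA6, P[4] = 0xAD, P[5] = 0x1B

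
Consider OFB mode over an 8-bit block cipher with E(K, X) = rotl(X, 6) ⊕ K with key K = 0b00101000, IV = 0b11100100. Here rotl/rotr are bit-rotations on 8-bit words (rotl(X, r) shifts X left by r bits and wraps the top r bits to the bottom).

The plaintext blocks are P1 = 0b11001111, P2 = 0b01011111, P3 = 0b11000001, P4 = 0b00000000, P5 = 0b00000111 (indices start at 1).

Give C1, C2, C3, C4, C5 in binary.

OFB encryption: S_i = E(K, S_{i−1}) with S_{0} = IV; C_i = P_i ⊕ S_i.
C1: S = E(K, 0b11100100) = 0b00010001; 0b11001111 ⊕ 0b00010001 = 0b11011110.
C2: S = E(K, 0b00010001) = 0b01101100; 0b01011111 ⊕ 0b01101100 = 0b00110011.
C3: S = E(K, 0b01101100) = 0b00110011; 0b11000001 ⊕ 0b00110011 = 0b11110010.
C4: S = E(K, 0b00110011) = 0b11100100; 0b00000000 ⊕ 0b11100100 = 0b11100100.
C5: S = E(K, 0b11100100) = 0b00010001; 0b00000111 ⊕ 0b00010001 = 0b00010110.

C1 = 0b11011110, C2 = 0b00110011, C3 = 0b11110010, C4 = 0b11100100, C5 = 0b00010110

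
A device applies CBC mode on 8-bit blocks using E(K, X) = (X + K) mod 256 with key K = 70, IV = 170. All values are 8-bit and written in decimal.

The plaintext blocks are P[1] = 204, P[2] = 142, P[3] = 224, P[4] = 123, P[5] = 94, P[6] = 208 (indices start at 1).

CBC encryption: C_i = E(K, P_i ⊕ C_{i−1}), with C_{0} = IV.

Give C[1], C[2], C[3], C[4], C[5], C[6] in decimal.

C[1] = 172, C[2] = 104, C[3] = 206, C[4] = 251, C[5] = 235, C[6] = 129

C[1]: P[1] ⊕ 170 = 102; E(K, 102) = 172.
C[2]: P[2] ⊕ 172 = 34; E(K, 34) = 104.
C[3]: P[3] ⊕ 104 = 136; E(K, 136) = 206.
C[4]: P[4] ⊕ 206 = 181; E(K, 181) = 251.
C[5]: P[5] ⊕ 251 = 165; E(K, 165) = 235.
C[6]: P[6] ⊕ 235 = 59; E(K, 59) = 129.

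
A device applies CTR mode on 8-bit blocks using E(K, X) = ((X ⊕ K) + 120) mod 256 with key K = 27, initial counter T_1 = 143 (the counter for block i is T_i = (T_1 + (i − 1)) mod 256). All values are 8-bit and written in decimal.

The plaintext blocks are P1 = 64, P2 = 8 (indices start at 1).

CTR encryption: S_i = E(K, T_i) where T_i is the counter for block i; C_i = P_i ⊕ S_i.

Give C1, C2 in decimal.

C1 = 76, C2 = 11

C1: T = 143, S = E(K, T) = 12; 64 ⊕ 12 = 76.
C2: T = 144, S = E(K, T) = 3; 8 ⊕ 3 = 11.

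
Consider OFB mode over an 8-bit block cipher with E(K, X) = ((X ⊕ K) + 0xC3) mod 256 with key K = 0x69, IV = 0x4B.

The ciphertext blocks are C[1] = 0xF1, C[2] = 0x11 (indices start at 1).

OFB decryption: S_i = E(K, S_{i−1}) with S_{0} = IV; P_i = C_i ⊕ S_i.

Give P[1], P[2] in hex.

P[1]: S = E(K, 0x4B) = 0xE5; 0xF1 ⊕ 0xE5 = 0x14.
P[2]: S = E(K, 0xE5) = 0x4F; 0x11 ⊕ 0x4F = 0x5E.

P[1] = 0x14, P[2] = 0x5E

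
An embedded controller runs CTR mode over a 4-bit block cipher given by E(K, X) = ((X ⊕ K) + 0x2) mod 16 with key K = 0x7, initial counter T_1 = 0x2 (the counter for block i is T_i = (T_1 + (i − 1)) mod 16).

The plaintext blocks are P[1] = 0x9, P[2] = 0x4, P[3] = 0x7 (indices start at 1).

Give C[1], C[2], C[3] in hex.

C[1] = 0xE, C[2] = 0x2, C[3] = 0x2

CTR encryption: S_i = E(K, T_i) where T_i is the counter for block i; C_i = P_i ⊕ S_i.
C[1]: T = 0x2, S = E(K, T) = 0x7; 0x9 ⊕ 0x7 = 0xE.
C[2]: T = 0x3, S = E(K, T) = 0x6; 0x4 ⊕ 0x6 = 0x2.
C[3]: T = 0x4, S = E(K, T) = 0x5; 0x7 ⊕ 0x5 = 0x2.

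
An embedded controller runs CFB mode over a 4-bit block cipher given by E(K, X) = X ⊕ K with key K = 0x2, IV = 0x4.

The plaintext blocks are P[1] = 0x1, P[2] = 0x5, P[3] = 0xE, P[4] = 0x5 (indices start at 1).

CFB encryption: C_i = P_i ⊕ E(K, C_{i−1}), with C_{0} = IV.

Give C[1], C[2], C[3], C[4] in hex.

C[1]: E(K, 0x4) = 0x6; 0x1 ⊕ 0x6 = 0x7.
C[2]: E(K, 0x7) = 0x5; 0x5 ⊕ 0x5 = 0x0.
C[3]: E(K, 0x0) = 0x2; 0xE ⊕ 0x2 = 0xC.
C[4]: E(K, 0xC) = 0xE; 0x5 ⊕ 0xE = 0xB.

C[1] = 0x7, C[2] = 0x0, C[3] = 0xC, C[4] = 0xB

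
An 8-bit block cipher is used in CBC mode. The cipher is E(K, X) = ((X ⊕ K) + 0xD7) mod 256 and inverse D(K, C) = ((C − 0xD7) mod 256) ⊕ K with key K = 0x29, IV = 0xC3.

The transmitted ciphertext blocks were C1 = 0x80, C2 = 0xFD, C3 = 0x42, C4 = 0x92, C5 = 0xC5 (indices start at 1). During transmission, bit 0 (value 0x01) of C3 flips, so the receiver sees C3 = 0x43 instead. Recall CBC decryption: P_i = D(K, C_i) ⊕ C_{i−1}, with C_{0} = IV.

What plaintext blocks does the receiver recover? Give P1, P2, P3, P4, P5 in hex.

Only C3 changed, to 0x43. In CBC, a change in C_i garbles P_i and flips the same bit in P_{i+1}. Decrypting the received ciphertext:
P1: D(K, 0x80) = 0x80; 0x80 ⊕ 0xC3 = 0x43.
P2: D(K, 0xFD) = 0x0F; 0x0F ⊕ 0x80 = 0x8F.
P3: D(K, 0x43) = 0x45; 0x45 ⊕ 0xFD = 0xB8.
P4: D(K, 0x92) = 0x92; 0x92 ⊕ 0x43 = 0xD1.
P5: D(K, 0xC5) = 0xC7; 0xC7 ⊕ 0x92 = 0x55.
Blocks that differ from the original plaintext: P3, P4.

P1 = 0x43, P2 = 0x8F, P3 = 0xB8, P4 = 0xD1, P5 = 0x55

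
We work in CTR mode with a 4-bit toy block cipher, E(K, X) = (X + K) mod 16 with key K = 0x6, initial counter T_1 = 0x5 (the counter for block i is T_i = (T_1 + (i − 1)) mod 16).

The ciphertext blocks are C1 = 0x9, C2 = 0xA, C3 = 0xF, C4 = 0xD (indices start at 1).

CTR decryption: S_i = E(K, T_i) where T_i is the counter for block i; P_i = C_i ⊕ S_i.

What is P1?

P1: T = 0x5, S = E(K, T) = 0xB; 0x9 ⊕ 0xB = 0x2.

P1 = 0x2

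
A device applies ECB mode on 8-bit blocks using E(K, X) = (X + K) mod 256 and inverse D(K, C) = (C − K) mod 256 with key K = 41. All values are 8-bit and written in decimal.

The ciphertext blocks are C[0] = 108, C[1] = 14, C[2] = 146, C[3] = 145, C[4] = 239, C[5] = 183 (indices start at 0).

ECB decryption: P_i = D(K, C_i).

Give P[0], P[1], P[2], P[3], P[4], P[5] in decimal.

P[0]: D(K, 108) = 67.
P[1]: D(K, 14) = 229.
P[2]: D(K, 146) = 105.
P[3]: D(K, 145) = 104.
P[4]: D(K, 239) = 198.
P[5]: D(K, 183) = 142.

P[0] = 67, P[1] = 229, P[2] = 105, P[3] = 104, P[4] = 198, P[5] = 142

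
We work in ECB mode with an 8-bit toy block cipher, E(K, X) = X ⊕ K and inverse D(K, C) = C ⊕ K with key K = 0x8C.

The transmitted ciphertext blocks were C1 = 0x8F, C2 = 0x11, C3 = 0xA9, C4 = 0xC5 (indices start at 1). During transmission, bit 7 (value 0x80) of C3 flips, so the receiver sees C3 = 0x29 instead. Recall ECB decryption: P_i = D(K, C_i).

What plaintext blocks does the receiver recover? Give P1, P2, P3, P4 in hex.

Only C3 changed, to 0x29. In ECB, a change in C_i affects only P_i. Decrypting the received ciphertext:
P1: D(K, 0x8F) = 0x03.
P2: D(K, 0x11) = 0x9D.
P3: D(K, 0x29) = 0xA5.
P4: D(K, 0xC5) = 0x49.
Blocks that differ from the original plaintext: P3.

P1 = 0x03, P2 = 0x9D, P3 = 0xA5, P4 = 0x49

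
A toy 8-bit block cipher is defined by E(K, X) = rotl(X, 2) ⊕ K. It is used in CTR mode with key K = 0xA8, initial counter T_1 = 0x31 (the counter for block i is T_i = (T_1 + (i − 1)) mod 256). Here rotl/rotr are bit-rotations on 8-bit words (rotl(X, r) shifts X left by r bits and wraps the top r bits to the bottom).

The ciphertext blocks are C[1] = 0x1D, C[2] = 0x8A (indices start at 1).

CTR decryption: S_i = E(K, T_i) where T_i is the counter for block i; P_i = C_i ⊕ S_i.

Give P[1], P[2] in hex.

P[1]: T = 0x31, S = E(K, T) = 0x6C; 0x1D ⊕ 0x6C = 0x71.
P[2]: T = 0x32, S = E(K, T) = 0x60; 0x8A ⊕ 0x60 = 0xEA.

P[1] = 0x71, P[2] = 0xEA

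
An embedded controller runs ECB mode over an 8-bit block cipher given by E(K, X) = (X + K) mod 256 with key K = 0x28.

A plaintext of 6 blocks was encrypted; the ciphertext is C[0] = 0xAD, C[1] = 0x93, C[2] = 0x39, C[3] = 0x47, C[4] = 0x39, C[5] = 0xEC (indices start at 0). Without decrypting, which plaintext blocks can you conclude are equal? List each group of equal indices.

ECB encrypts each block independently with the same key, so equal ciphertext blocks imply equal plaintext blocks.
C[2] = C[4] = 0x39, so P[2] = P[4].

P[2] = P[4]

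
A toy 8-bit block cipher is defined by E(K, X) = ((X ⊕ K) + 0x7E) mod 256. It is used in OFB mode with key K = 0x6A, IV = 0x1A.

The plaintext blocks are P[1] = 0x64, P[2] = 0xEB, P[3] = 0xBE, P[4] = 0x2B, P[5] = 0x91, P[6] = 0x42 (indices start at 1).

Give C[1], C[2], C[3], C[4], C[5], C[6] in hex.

C[1] = 0x8A, C[2] = 0xE9, C[3] = 0x58, C[4] = 0x21, C[5] = 0x4F, C[6] = 0x70

OFB encryption: S_i = E(K, S_{i−1}) with S_{0} = IV; C_i = P_i ⊕ S_i.
C[1]: S = E(K, 0x1A) = 0xEE; 0x64 ⊕ 0xEE = 0x8A.
C[2]: S = E(K, 0xEE) = 0x02; 0xEB ⊕ 0x02 = 0xE9.
C[3]: S = E(K, 0x02) = 0xE6; 0xBE ⊕ 0xE6 = 0x58.
C[4]: S = E(K, 0xE6) = 0x0A; 0x2B ⊕ 0x0A = 0x21.
C[5]: S = E(K, 0x0A) = 0xDE; 0x91 ⊕ 0xDE = 0x4F.
C[6]: S = E(K, 0xDE) = 0x32; 0x42 ⊕ 0x32 = 0x70.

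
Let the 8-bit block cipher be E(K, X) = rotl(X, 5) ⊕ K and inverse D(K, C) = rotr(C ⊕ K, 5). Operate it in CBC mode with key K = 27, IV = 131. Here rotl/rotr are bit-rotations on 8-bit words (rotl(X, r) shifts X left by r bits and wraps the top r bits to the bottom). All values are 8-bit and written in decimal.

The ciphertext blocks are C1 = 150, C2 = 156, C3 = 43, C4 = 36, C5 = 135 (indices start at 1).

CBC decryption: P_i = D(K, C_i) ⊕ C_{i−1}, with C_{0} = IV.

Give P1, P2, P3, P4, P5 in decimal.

P1 = 239, P2 = 170, P3 = 29, P4 = 210, P5 = 192

P1: D(K, 150) = 108; 108 ⊕ 131 = 239.
P2: D(K, 156) = 60; 60 ⊕ 150 = 170.
P3: D(K, 43) = 129; 129 ⊕ 156 = 29.
P4: D(K, 36) = 249; 249 ⊕ 43 = 210.
P5: D(K, 135) = 228; 228 ⊕ 36 = 192.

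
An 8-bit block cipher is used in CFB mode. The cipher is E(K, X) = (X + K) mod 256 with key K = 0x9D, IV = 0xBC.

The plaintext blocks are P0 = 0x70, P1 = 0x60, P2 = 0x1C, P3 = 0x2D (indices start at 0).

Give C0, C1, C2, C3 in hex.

CFB encryption: C_i = P_i ⊕ E(K, C_{i−1}), with C_{−1} = IV.
C0: E(K, 0xBC) = 0x59; 0x70 ⊕ 0x59 = 0x29.
C1: E(K, 0x29) = 0xC6; 0x60 ⊕ 0xC6 = 0xA6.
C2: E(K, 0xA6) = 0x43; 0x1C ⊕ 0x43 = 0x5F.
C3: E(K, 0x5F) = 0xFC; 0x2D ⊕ 0xFC = 0xD1.

C0 = 0x29, C1 = 0xA6, C2 = 0x5F, C3 = 0xD1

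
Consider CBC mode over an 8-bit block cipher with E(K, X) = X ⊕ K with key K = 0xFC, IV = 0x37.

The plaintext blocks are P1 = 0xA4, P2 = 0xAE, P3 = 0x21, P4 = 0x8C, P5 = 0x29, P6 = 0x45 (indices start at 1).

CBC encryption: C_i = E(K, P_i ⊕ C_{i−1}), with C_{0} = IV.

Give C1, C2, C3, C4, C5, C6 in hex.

C1 = 0x6F, C2 = 0x3D, C3 = 0xE0, C4 = 0x90, C5 = 0x45, C6 = 0xFC

C1: P1 ⊕ 0x37 = 0x93; E(K, 0x93) = 0x6F.
C2: P2 ⊕ 0x6F = 0xC1; E(K, 0xC1) = 0x3D.
C3: P3 ⊕ 0x3D = 0x1C; E(K, 0x1C) = 0xE0.
C4: P4 ⊕ 0xE0 = 0x6C; E(K, 0x6C) = 0x90.
C5: P5 ⊕ 0x90 = 0xB9; E(K, 0xB9) = 0x45.
C6: P6 ⊕ 0x45 = 0x00; E(K, 0x00) = 0xFC.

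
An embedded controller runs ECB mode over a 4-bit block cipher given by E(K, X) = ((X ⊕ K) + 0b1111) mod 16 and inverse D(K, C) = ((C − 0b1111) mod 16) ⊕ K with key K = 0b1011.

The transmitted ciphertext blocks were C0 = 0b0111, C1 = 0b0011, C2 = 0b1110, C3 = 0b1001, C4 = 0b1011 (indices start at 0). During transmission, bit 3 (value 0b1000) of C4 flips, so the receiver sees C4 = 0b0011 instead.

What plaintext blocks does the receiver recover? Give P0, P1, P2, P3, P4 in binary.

P0 = 0b0011, P1 = 0b1111, P2 = 0b0100, P3 = 0b0001, P4 = 0b1111

ECB decryption: P_i = D(K, C_i).
Only C4 changed, to 0b0011. In ECB, a change in C_i affects only P_i. Decrypting the received ciphertext:
P0: D(K, 0b0111) = 0b0011.
P1: D(K, 0b0011) = 0b1111.
P2: D(K, 0b1110) = 0b0100.
P3: D(K, 0b1001) = 0b0001.
P4: D(K, 0b0011) = 0b1111.
Blocks that differ from the original plaintext: P4.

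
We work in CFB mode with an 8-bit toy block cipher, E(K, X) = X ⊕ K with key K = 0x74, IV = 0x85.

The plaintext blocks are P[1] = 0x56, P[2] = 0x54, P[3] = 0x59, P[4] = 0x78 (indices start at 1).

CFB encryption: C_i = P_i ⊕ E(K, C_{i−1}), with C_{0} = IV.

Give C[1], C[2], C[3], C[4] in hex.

C[1]: E(K, 0x85) = 0xF1; 0x56 ⊕ 0xF1 = 0xA7.
C[2]: E(K, 0xA7) = 0xD3; 0x54 ⊕ 0xD3 = 0x87.
C[3]: E(K, 0x87) = 0xF3; 0x59 ⊕ 0xF3 = 0xAA.
C[4]: E(K, 0xAA) = 0xDE; 0x78 ⊕ 0xDE = 0xA6.

C[1] = 0xA7, C[2] = 0x87, C[3] = 0xAA, C[4] = 0xA6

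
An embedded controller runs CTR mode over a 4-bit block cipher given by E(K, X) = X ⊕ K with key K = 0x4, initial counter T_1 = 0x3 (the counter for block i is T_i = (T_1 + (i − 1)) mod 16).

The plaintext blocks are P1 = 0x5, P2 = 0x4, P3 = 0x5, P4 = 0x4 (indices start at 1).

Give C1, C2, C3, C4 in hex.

CTR encryption: S_i = E(K, T_i) where T_i is the counter for block i; C_i = P_i ⊕ S_i.
C1: T = 0x3, S = E(K, T) = 0x7; 0x5 ⊕ 0x7 = 0x2.
C2: T = 0x4, S = E(K, T) = 0x0; 0x4 ⊕ 0x0 = 0x4.
C3: T = 0x5, S = E(K, T) = 0x1; 0x5 ⊕ 0x1 = 0x4.
C4: T = 0x6, S = E(K, T) = 0x2; 0x4 ⊕ 0x2 = 0x6.

C1 = 0x2, C2 = 0x4, C3 = 0x4, C4 = 0x6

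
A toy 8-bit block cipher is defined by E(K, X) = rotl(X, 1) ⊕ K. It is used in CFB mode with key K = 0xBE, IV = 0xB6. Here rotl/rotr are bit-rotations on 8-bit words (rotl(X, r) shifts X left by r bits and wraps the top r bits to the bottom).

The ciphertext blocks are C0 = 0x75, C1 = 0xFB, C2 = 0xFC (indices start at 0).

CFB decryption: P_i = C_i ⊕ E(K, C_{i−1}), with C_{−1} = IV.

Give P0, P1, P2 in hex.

P0 = 0xA6, P1 = 0xAF, P2 = 0xB5

P0: E(K, 0xB6) = 0xD3; 0x75 ⊕ 0xD3 = 0xA6.
P1: E(K, 0x75) = 0x54; 0xFB ⊕ 0x54 = 0xAF.
P2: E(K, 0xFB) = 0x49; 0xFC ⊕ 0x49 = 0xB5.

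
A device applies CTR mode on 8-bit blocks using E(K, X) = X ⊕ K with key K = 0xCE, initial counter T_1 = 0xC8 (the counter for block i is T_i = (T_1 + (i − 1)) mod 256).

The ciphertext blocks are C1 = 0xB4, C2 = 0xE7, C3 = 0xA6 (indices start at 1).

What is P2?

P2 = 0xE0

CTR decryption: S_i = E(K, T_i) where T_i is the counter for block i; P_i = C_i ⊕ S_i.
P2: T = 0xC9, S = E(K, T) = 0x07; 0xE7 ⊕ 0x07 = 0xE0.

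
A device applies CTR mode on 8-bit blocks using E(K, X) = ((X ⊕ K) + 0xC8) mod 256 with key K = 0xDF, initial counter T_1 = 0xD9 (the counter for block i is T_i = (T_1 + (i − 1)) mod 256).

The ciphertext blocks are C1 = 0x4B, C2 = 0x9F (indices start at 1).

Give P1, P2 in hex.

P1 = 0x85, P2 = 0x52

CTR decryption: S_i = E(K, T_i) where T_i is the counter for block i; P_i = C_i ⊕ S_i.
P1: T = 0xD9, S = E(K, T) = 0xCE; 0x4B ⊕ 0xCE = 0x85.
P2: T = 0xDA, S = E(K, T) = 0xCD; 0x9F ⊕ 0xCD = 0x52.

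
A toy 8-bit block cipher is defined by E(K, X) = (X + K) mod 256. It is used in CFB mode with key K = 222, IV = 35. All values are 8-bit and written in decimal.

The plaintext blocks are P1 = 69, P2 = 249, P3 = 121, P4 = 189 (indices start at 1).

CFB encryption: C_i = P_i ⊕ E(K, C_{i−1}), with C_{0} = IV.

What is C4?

C4 = 35

C1: E(K, 35) = 1; 69 ⊕ 1 = 68.
C2: E(K, 68) = 34; 249 ⊕ 34 = 219.
C3: E(K, 219) = 185; 121 ⊕ 185 = 192.
C4: E(K, 192) = 158; 189 ⊕ 158 = 35.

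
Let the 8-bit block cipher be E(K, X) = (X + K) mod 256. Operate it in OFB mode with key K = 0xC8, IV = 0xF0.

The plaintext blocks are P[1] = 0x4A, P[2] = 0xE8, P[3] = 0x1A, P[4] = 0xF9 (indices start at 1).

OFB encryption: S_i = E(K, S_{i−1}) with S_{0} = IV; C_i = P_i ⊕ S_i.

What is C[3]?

C[1]: S = E(K, 0xF0) = 0xB8; 0x4A ⊕ 0xB8 = 0xF2.
C[2]: S = E(K, 0xB8) = 0x80; 0xE8 ⊕ 0x80 = 0x68.
C[3]: S = E(K, 0x80) = 0x48; 0x1A ⊕ 0x48 = 0x52.

C[3] = 0x52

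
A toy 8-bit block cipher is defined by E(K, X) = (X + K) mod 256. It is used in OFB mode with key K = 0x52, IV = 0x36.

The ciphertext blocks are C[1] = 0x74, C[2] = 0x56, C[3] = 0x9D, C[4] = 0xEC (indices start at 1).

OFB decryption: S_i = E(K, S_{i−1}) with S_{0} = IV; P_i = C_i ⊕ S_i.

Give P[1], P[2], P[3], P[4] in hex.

P[1] = 0xFC, P[2] = 0x8C, P[3] = 0xB1, P[4] = 0x92

P[1]: S = E(K, 0x36) = 0x88; 0x74 ⊕ 0x88 = 0xFC.
P[2]: S = E(K, 0x88) = 0xDA; 0x56 ⊕ 0xDA = 0x8C.
P[3]: S = E(K, 0xDA) = 0x2C; 0x9D ⊕ 0x2C = 0xB1.
P[4]: S = E(K, 0x2C) = 0x7E; 0xEC ⊕ 0x7E = 0x92.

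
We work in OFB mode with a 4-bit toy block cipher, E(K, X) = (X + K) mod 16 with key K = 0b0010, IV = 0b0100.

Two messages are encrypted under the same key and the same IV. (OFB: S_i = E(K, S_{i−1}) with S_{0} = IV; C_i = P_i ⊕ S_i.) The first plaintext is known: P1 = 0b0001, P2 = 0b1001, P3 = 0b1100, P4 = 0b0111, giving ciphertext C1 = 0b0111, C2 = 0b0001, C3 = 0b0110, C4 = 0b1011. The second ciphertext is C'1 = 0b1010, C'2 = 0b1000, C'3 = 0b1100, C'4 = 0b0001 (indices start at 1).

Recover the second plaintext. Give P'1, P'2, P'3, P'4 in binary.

In OFB with a reused IV, both messages share the same keystream S_i, so C_i ⊕ C'_i = P_i ⊕ P'_i and thus P'_i = P_i ⊕ C_i ⊕ C'_i.
P'1: 0b0001 ⊕ 0b0111 ⊕ 0b1010 = 0b1100.
P'2: 0b1001 ⊕ 0b0001 ⊕ 0b1000 = 0b0000.
P'3: 0b1100 ⊕ 0b0110 ⊕ 0b1100 = 0b0110.
P'4: 0b0111 ⊕ 0b1011 ⊕ 0b0001 = 0b1101.

P'1 = 0b1100, P'2 = 0b0000, P'3 = 0b0110, P'4 = 0b1101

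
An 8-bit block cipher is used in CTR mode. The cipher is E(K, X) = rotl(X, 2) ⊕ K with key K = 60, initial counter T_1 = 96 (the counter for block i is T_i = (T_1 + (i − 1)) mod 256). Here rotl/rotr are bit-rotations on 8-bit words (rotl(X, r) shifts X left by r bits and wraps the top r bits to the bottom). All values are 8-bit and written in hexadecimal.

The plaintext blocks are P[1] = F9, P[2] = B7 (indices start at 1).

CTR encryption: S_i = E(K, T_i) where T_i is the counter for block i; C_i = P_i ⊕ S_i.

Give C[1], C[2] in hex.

C[1] = C3, C[2] = 89

C[1]: T = 96, S = E(K, T) = 3A; F9 ⊕ 3A = C3.
C[2]: T = 97, S = E(K, T) = 3E; B7 ⊕ 3E = 89.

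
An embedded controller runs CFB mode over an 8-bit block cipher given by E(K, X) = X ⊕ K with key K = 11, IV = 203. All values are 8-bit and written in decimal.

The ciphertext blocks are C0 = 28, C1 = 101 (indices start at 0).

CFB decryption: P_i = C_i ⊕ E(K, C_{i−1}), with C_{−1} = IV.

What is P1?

P1 = 114

P1: E(K, 28) = 23; 101 ⊕ 23 = 114.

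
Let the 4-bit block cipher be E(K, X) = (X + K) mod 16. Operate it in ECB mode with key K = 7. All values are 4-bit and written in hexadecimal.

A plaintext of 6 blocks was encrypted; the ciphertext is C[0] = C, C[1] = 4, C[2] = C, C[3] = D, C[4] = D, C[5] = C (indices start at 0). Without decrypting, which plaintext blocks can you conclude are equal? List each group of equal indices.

P[0] = P[2] = P[5]; P[3] = P[4]

ECB encrypts each block independently with the same key, so equal ciphertext blocks imply equal plaintext blocks.
C[0] = C[2] = C[5] = C, so P[0] = P[2] = P[5].
C[3] = C[4] = D, so P[3] = P[4].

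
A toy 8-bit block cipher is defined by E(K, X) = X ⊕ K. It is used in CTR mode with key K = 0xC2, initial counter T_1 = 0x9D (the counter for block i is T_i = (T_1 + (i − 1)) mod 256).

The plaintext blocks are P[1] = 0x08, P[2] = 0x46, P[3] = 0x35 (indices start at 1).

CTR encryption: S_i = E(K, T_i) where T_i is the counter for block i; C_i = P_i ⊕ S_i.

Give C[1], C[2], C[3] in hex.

C[1] = 0x57, C[2] = 0x1A, C[3] = 0x68

C[1]: T = 0x9D, S = E(K, T) = 0x5F; 0x08 ⊕ 0x5F = 0x57.
C[2]: T = 0x9E, S = E(K, T) = 0x5C; 0x46 ⊕ 0x5C = 0x1A.
C[3]: T = 0x9F, S = E(K, T) = 0x5D; 0x35 ⊕ 0x5D = 0x68.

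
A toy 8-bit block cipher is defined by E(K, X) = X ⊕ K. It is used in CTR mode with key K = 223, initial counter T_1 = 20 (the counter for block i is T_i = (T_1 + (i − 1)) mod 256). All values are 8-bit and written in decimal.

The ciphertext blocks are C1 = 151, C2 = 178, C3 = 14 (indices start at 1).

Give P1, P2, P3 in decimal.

P1 = 92, P2 = 120, P3 = 199

CTR decryption: S_i = E(K, T_i) where T_i is the counter for block i; P_i = C_i ⊕ S_i.
P1: T = 20, S = E(K, T) = 203; 151 ⊕ 203 = 92.
P2: T = 21, S = E(K, T) = 202; 178 ⊕ 202 = 120.
P3: T = 22, S = E(K, T) = 201; 14 ⊕ 201 = 199.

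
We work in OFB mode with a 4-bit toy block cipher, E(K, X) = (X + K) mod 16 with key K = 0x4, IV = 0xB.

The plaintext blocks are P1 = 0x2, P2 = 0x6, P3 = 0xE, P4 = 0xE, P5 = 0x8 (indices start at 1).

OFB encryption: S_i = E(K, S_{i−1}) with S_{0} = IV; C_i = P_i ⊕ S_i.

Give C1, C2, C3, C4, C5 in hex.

C1: S = E(K, 0xB) = 0xF; 0x2 ⊕ 0xF = 0xD.
C2: S = E(K, 0xF) = 0x3; 0x6 ⊕ 0x3 = 0x5.
C3: S = E(K, 0x3) = 0x7; 0xE ⊕ 0x7 = 0x9.
C4: S = E(K, 0x7) = 0xB; 0xE ⊕ 0xB = 0x5.
C5: S = E(K, 0xB) = 0xF; 0x8 ⊕ 0xF = 0x7.

C1 = 0xD, C2 = 0x5, C3 = 0x9, C4 = 0x5, C5 = 0x7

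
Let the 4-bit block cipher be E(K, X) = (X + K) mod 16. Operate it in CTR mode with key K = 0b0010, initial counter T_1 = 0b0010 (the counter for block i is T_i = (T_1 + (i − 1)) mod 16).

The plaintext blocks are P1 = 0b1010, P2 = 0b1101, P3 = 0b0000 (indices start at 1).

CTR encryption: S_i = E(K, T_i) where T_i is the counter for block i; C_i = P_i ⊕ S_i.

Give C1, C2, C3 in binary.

C1: T = 0b0010, S = E(K, T) = 0b0100; 0b1010 ⊕ 0b0100 = 0b1110.
C2: T = 0b0011, S = E(K, T) = 0b0101; 0b1101 ⊕ 0b0101 = 0b1000.
C3: T = 0b0100, S = E(K, T) = 0b0110; 0b0000 ⊕ 0b0110 = 0b0110.

C1 = 0b1110, C2 = 0b1000, C3 = 0b0110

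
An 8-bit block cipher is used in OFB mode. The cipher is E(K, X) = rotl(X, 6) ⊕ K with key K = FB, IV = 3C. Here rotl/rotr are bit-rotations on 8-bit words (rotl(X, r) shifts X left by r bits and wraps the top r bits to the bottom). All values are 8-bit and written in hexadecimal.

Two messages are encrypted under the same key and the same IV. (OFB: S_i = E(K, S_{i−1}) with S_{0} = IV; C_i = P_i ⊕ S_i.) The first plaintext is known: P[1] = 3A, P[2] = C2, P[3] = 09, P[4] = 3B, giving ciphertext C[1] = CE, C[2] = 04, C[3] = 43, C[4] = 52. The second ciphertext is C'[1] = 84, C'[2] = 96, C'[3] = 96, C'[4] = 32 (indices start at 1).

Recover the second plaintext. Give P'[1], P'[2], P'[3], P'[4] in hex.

In OFB with a reused IV, both messages share the same keystream S_i, so C_i ⊕ C'_i = P_i ⊕ P'_i and thus P'_i = P_i ⊕ C_i ⊕ C'_i.
P'[1]: 3A ⊕ CE ⊕ 84 = 70.
P'[2]: C2 ⊕ 04 ⊕ 96 = 50.
P'[3]: 09 ⊕ 43 ⊕ 96 = DC.
P'[4]: 3B ⊕ 52 ⊕ 32 = 5B.

P'[1] = 70, P'[2] = 50, P'[3] = DC, P'[4] = 5B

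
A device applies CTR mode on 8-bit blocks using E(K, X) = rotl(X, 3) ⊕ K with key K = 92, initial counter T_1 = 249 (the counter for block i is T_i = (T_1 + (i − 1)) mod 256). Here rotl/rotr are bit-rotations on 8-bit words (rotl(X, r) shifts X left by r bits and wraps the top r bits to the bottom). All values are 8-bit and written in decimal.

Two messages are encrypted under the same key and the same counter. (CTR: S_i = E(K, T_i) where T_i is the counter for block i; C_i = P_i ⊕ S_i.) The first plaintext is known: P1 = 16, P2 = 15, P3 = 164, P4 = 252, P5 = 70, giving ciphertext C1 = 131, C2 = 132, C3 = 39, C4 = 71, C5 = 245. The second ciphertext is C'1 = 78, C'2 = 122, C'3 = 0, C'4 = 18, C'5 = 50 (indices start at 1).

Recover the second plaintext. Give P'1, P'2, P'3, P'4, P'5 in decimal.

In CTR with a reused counter, both messages share the same keystream S_i, so C_i ⊕ C'_i = P_i ⊕ P'_i and thus P'_i = P_i ⊕ C_i ⊕ C'_i.
P'1: 16 ⊕ 131 ⊕ 78 = 221.
P'2: 15 ⊕ 132 ⊕ 122 = 241.
P'3: 164 ⊕ 39 ⊕ 0 = 131.
P'4: 252 ⊕ 71 ⊕ 18 = 169.
P'5: 70 ⊕ 245 ⊕ 50 = 129.

P'1 = 221, P'2 = 241, P'3 = 131, P'4 = 169, P'5 = 129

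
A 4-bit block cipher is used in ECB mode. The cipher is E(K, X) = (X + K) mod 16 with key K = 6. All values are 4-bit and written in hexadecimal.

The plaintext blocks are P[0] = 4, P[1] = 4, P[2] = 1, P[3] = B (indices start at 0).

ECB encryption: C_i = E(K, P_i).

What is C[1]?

C[1]: E(K, 4) = A.

C[1] = A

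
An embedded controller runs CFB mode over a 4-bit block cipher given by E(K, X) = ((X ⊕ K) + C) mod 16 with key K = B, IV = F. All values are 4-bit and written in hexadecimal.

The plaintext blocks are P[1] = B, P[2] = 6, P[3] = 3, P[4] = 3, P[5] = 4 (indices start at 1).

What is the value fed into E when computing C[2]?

B

CFB encryption: C_i = P_i ⊕ E(K, C_{i−1}), with C_{0} = IV.
C[1]: E(K, F) = 0; B ⊕ 0 = B.
C[2]: E(K, B) = C; 6 ⊕ C = A.
So the input to E for block [2] is B.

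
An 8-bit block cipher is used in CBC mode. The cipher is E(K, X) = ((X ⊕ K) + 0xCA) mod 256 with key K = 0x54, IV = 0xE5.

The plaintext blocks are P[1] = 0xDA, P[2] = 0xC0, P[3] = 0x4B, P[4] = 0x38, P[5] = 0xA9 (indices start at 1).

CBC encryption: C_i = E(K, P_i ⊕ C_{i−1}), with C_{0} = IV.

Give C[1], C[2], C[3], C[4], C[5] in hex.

C[1]: P[1] ⊕ 0xE5 = 0x3F; E(K, 0x3F) = 0x35.
C[2]: P[2] ⊕ 0x35 = 0xF5; E(K, 0xF5) = 0x6B.
C[3]: P[3] ⊕ 0x6B = 0x20; E(K, 0x20) = 0x3E.
C[4]: P[4] ⊕ 0x3E = 0x06; E(K, 0x06) = 0x1C.
C[5]: P[5] ⊕ 0x1C = 0xB5; E(K, 0xB5) = 0xAB.

C[1] = 0x35, C[2] = 0x6B, C[3] = 0x3E, C[4] = 0x1C, C[5] = 0xAB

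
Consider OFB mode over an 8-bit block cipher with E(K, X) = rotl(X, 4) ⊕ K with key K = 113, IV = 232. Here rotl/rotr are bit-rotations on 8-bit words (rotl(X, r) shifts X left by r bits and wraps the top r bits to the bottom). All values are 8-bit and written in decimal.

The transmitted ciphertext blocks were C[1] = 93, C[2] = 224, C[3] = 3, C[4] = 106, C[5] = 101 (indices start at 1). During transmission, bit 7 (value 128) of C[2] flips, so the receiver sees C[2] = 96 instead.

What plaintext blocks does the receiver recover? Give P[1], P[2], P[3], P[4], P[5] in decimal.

P[1] = 162, P[2] = 238, P[3] = 154, P[4] = 130, P[5] = 154

OFB decryption: S_i = E(K, S_{i−1}) with S_{0} = IV; P_i = C_i ⊕ S_i.
Only C[2] changed, to 96. In OFB, a change in C_i flips the same bit in P_i only; the keystream is unaffected. Decrypting the received ciphertext:
P[1]: S = E(K, 232) = 255; 93 ⊕ 255 = 162.
P[2]: S = E(K, 255) = 142; 96 ⊕ 142 = 238.
P[3]: S = E(K, 142) = 153; 3 ⊕ 153 = 154.
P[4]: S = E(K, 153) = 232; 106 ⊕ 232 = 130.
P[5]: S = E(K, 232) = 255; 101 ⊕ 255 = 154.
Blocks that differ from the original plaintext: P[2].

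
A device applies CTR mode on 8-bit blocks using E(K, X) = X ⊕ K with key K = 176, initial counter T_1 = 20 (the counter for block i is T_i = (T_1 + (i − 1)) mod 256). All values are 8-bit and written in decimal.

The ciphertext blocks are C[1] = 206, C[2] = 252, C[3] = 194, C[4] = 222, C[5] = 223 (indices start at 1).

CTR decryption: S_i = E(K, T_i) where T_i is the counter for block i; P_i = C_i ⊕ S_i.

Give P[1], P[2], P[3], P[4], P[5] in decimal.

P[1] = 106, P[2] = 89, P[3] = 100, P[4] = 121, P[5] = 119

P[1]: T = 20, S = E(K, T) = 164; 206 ⊕ 164 = 106.
P[2]: T = 21, S = E(K, T) = 165; 252 ⊕ 165 = 89.
P[3]: T = 22, S = E(K, T) = 166; 194 ⊕ 166 = 100.
P[4]: T = 23, S = E(K, T) = 167; 222 ⊕ 167 = 121.
P[5]: T = 24, S = E(K, T) = 168; 223 ⊕ 168 = 119.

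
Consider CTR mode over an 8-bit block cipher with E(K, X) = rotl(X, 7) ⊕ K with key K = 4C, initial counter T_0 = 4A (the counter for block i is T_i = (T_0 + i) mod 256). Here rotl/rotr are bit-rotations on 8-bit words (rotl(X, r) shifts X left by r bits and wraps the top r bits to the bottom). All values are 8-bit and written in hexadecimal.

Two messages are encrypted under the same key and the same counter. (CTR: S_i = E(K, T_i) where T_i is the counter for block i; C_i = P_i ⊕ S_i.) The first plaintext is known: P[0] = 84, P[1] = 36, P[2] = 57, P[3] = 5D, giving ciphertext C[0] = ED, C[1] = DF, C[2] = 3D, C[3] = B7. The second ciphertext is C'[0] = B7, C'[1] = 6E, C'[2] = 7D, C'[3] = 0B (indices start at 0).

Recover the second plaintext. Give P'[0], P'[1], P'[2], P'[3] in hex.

In CTR with a reused counter, both messages share the same keystream S_i, so C_i ⊕ C'_i = P_i ⊕ P'_i and thus P'_i = P_i ⊕ C_i ⊕ C'_i.
P'[0]: 84 ⊕ ED ⊕ B7 = DE.
P'[1]: 36 ⊕ DF ⊕ 6E = 87.
P'[2]: 57 ⊕ 3D ⊕ 7D = 17.
P'[3]: 5D ⊕ B7 ⊕ 0B = E1.

P'[0] = DE, P'[1] = 87, P'[2] = 17, P'[3] = E1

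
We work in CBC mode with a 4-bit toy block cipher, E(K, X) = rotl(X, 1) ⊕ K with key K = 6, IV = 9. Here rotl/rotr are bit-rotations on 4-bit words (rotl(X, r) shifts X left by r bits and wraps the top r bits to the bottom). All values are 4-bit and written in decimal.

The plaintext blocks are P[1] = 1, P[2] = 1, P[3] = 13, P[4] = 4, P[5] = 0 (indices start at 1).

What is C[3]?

CBC encryption: C_i = E(K, P_i ⊕ C_{i−1}), with C_{0} = IV.
C[1]: P[1] ⊕ 9 = 8; E(K, 8) = 7.
C[2]: P[2] ⊕ 7 = 6; E(K, 6) = 10.
C[3]: P[3] ⊕ 10 = 7; E(K, 7) = 8.

C[3] = 8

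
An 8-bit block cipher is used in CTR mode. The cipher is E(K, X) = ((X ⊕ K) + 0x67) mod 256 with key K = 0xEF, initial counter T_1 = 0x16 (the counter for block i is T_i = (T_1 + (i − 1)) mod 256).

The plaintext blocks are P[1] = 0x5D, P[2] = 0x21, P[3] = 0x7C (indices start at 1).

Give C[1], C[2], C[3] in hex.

C[1] = 0x3D, C[2] = 0x7E, C[3] = 0x22

CTR encryption: S_i = E(K, T_i) where T_i is the counter for block i; C_i = P_i ⊕ S_i.
C[1]: T = 0x16, S = E(K, T) = 0x60; 0x5D ⊕ 0x60 = 0x3D.
C[2]: T = 0x17, S = E(K, T) = 0x5F; 0x21 ⊕ 0x5F = 0x7E.
C[3]: T = 0x18, S = E(K, T) = 0x5E; 0x7C ⊕ 0x5E = 0x22.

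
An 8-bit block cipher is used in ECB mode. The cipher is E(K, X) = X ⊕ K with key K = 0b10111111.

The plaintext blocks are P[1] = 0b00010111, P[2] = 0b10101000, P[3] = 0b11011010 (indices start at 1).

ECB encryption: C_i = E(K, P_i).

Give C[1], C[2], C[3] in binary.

C[1]: E(K, 0b00010111) = 0b10101000.
C[2]: E(K, 0b10101000) = 0b00010111.
C[3]: E(K, 0b11011010) = 0b01100101.

C[1] = 0b10101000, C[2] = 0b00010111, C[3] = 0b01100101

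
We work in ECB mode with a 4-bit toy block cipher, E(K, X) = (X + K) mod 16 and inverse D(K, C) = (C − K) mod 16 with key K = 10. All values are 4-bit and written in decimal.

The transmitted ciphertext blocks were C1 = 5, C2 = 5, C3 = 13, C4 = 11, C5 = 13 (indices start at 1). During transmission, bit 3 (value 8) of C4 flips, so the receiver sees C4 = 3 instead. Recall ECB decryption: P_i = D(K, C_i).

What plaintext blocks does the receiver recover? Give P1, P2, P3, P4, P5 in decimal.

Only C4 changed, to 3. In ECB, a change in C_i affects only P_i. Decrypting the received ciphertext:
P1: D(K, 5) = 11.
P2: D(K, 5) = 11.
P3: D(K, 13) = 3.
P4: D(K, 3) = 9.
P5: D(K, 13) = 3.
Blocks that differ from the original plaintext: P4.

P1 = 11, P2 = 11, P3 = 3, P4 = 9, P5 = 3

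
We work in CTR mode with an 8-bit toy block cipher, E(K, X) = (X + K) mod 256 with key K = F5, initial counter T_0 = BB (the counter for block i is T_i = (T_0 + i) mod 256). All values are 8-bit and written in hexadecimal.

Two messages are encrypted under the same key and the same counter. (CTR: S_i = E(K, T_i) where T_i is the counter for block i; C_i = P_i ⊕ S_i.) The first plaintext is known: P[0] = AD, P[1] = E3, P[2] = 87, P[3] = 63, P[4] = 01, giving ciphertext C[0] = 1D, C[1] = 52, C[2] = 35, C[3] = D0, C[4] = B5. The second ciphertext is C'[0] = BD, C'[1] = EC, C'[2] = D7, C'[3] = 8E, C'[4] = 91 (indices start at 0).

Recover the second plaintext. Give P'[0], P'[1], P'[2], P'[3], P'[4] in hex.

In CTR with a reused counter, both messages share the same keystream S_i, so C_i ⊕ C'_i = P_i ⊕ P'_i and thus P'_i = P_i ⊕ C_i ⊕ C'_i.
P'[0]: AD ⊕ 1D ⊕ BD = 0D.
P'[1]: E3 ⊕ 52 ⊕ EC = 5D.
P'[2]: 87 ⊕ 35 ⊕ D7 = 65.
P'[3]: 63 ⊕ D0 ⊕ 8E = 3D.
P'[4]: 01 ⊕ B5 ⊕ 91 = 25.

P'[0] = 0D, P'[1] = 5D, P'[2] = 65, P'[3] = 3D, P'[4] = 25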